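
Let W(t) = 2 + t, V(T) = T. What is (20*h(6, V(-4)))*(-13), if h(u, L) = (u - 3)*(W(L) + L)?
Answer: 4680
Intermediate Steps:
h(u, L) = (-3 + u)*(2 + 2*L) (h(u, L) = (u - 3)*((2 + L) + L) = (-3 + u)*(2 + 2*L))
(20*h(6, V(-4)))*(-13) = (20*(-6 - 6*(-4) + 2*6 + 2*(-4)*6))*(-13) = (20*(-6 + 24 + 12 - 48))*(-13) = (20*(-18))*(-13) = -360*(-13) = 4680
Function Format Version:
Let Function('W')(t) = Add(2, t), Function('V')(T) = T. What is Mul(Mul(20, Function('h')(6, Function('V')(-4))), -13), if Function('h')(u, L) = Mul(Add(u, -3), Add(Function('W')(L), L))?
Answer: 4680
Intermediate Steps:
Function('h')(u, L) = Mul(Add(-3, u), Add(2, Mul(2, L))) (Function('h')(u, L) = Mul(Add(u, -3), Add(Add(2, L), L)) = Mul(Add(-3, u), Add(2, Mul(2, L))))
Mul(Mul(20, Function('h')(6, Function('V')(-4))), -13) = Mul(Mul(20, Add(-6, Mul(-6, -4), Mul(2, 6), Mul(2, -4, 6))), -13) = Mul(Mul(20, Add(-6, 24, 12, -48)), -13) = Mul(Mul(20, -18), -13) = Mul(-360, -13) = 4680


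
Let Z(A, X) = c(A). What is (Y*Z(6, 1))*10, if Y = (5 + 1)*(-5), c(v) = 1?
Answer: -300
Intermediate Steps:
Z(A, X) = 1
Y = -30 (Y = 6*(-5) = -30)
(Y*Z(6, 1))*10 = -30*1*10 = -30*10 = -300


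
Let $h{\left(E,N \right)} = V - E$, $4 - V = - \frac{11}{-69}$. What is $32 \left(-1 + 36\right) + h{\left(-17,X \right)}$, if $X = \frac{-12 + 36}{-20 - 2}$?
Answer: $\frac{78718}{69} \approx 1140.8$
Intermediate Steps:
$V = \frac{265}{69}$ ($V = 4 - - \frac{11}{-69} = 4 - \left(-11\right) \left(- \frac{1}{69}\right) = 4 - \frac{11}{69} = \frac{265}{69} \approx 3.8406$)
$X = - \frac{12}{11}$ ($X = \frac{24}{-22} = 24 \left(- \frac{1}{22}\right) = - \frac{12}{11} \approx -1.0909$)
$h{\left(E,N \right)} = \frac{265}{69} - E$
$32 \left(-1 + 36\right) + h{\left(-17,X \right)} = 32 \left(-1 + 36\right) + \left(\frac{265}{69} - -17\right) = 32 \cdot 35 + \left(\frac{265}{69} + 17\right) = 1120 + \frac{1438}{69} = \frac{78718}{69}$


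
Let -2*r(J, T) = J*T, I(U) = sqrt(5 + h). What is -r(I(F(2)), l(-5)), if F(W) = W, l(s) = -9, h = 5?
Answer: -9*sqrt(10)/2 ≈ -14.230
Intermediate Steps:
I(U) = sqrt(10) (I(U) = sqrt(5 + 5) = sqrt(10))
r(J, T) = -J*T/2
-r(I(F(2)), l(-5)) = -(-1)*sqrt(10)*(-9)/2 = -9*sqrt(10)/2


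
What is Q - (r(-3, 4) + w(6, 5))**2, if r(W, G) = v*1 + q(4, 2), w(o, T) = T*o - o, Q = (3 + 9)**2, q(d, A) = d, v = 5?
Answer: -945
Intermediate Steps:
Q = 144 (Q = 12**2 = 144)
w(o, T) = -o + T*o
r(W, G) = 9 (r(W, G) = 5*1 + 4 = 5 + 4 = 9)
Q - (r(-3, 4) + w(6, 5))**2 = 144 - (9 + 6*(-1 + 5))**2 = 144 - (9 + 6*4)**2 = 144 - (9 + 24)**2 = 144 - 1*33**2 = 144 - 1*1089 = 144 - 1089 = -945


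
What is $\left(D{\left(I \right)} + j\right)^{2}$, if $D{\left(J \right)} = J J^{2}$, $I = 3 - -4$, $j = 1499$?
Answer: $3392964$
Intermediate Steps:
$I = 7$ ($I = 3 + 4 = 7$)
$D{\left(J \right)} = J^{3}$
$\left(D{\left(I \right)} + j\right)^{2} = \left(7^{3} + 1499\right)^{2} = \left(343 + 1499\right)^{2} = 1842^{2} = 3392964$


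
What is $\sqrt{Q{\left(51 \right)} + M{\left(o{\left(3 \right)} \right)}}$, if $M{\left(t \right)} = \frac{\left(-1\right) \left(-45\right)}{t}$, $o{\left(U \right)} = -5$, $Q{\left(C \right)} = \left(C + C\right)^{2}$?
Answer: $3 \sqrt{1155} \approx 101.96$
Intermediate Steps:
$Q{\left(C \right)} = 4 C^{2}$ ($Q{\left(C \right)} = \left(2 C\right)^{2} = 4 C^{2}$)
$M{\left(t \right)} = \frac{45}{t}$
$\sqrt{Q{\left(51 \right)} + M{\left(o{\left(3 \right)} \right)}} = \sqrt{4 \cdot 51^{2} + \frac{45}{-5}} = \sqrt{4 \cdot 2601 + 45 \left(- \frac{1}{5}\right)} = \sqrt{10404 - 9} = \sqrt{10395} = 3 \sqrt{1155}$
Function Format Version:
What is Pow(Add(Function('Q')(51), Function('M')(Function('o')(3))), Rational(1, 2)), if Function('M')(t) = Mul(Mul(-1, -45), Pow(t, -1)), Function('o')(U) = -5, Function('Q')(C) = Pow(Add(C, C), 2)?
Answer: Mul(3, Pow(1155, Rational(1, 2))) ≈ 101.96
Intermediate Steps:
Function('Q')(C) = Mul(4, Pow(C, 2)) (Function('Q')(C) = Pow(Mul(2, C), 2) = Mul(4, Pow(C, 2)))
Function('M')(t) = Mul(45, Pow(t, -1))
Pow(Add(Function('Q')(51), Function('M')(Function('o')(3))), Rational(1, 2)) = Pow(Add(Mul(4, Pow(51, 2)), Mul(45, Pow(-5, -1))), Rational(1, 2)) = Pow(Add(Mul(4, 2601), Mul(45, Rational(-1, 5))), Rational(1, 2)) = Pow(Add(10404, -9), Rational(1, 2)) = Pow(10395, Rational(1, 2)) = Mul(3, Pow(1155, Rational(1, 2)))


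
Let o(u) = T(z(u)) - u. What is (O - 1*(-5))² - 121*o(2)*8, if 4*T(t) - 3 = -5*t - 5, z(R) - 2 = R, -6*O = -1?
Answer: 262321/36 ≈ 7286.7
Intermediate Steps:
O = ⅙ (O = -⅙*(-1) = ⅙ ≈ 0.16667)
z(R) = 2 + R
T(t) = -½ - 5*t/4 (T(t) = ¾ + (-5*t - 5)/4 = ¾ + (-5 - 5*t)/4 = ¾ + (-5/4 - 5*t/4) = -½ - 5*t/4)
o(u) = -3 - 9*u/4 (o(u) = (-½ - 5*(2 + u)/4) - u = (-½ + (-5/2 - 5*u/4)) - u = (-3 - 5*u/4) - u = -3 - 9*u/4)
(O - 1*(-5))² - 121*o(2)*8 = (⅙ - 1*(-5))² - 121*(-3 - 9/4*2)*8 = (⅙ + 5)² - 121*(-3 - 9/2)*8 = (31/6)² - (-1815)*8/2 = 961/36 - 121*(-60) = 961/36 + 7260 = 262321/36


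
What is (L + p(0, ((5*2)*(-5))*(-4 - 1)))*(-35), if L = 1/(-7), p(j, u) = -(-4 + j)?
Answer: -135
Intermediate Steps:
p(j, u) = 4 - j
L = -1/7 ≈ -0.14286
(L + p(0, ((5*2)*(-5))*(-4 - 1)))*(-35) = (-1/7 + (4 - 1*0))*(-35) = (-1/7 + (4 + 0))*(-35) = (-1/7 + 4)*(-35) = (27/7)*(-35) = -135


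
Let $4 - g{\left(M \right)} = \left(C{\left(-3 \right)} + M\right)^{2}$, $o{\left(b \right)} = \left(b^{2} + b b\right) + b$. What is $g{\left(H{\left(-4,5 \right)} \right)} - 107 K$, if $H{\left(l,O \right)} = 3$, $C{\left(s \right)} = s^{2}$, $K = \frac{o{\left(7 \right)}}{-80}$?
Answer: $\frac{7}{16} \approx 0.4375$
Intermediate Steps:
$o{\left(b \right)} = b + 2 b^{2}$ ($o{\left(b \right)} = \left(b^{2} + b^{2}\right) + b = 2 b^{2} + b = b + 2 b^{2}$)
$K = - \frac{21}{16}$ ($K = \frac{7 \left(1 + 2 \cdot 7\right)}{-80} = 7 \left(1 + 14\right) \left(- \frac{1}{80}\right) = 7 \cdot 15 \left(- \frac{1}{80}\right) = 105 \left(- \frac{1}{80}\right) = - \frac{21}{16} \approx -1.3125$)
$g{\left(M \right)} = 4 - \left(9 + M\right)^{2}$ ($g{\left(M \right)} = 4 - \left(\left(-3\right)^{2} + M\right)^{2} = 4 - \left(9 + M\right)^{2}$)
$g{\left(H{\left(-4,5 \right)} \right)} - 107 K = \left(4 - \left(9 + 3\right)^{2}\right) - - \frac{2247}{16} = \left(4 - 12^{2}\right) + \frac{2247}{16} = \left(4 - 144\right) + \frac{2247}{16} = -140 + \frac{2247}{16} = \frac{7}{16}$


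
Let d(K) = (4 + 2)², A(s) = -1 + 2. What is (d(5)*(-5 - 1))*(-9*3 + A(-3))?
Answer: 5616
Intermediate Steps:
A(s) = 1
d(K) = 36 (d(K) = 6² = 36)
(d(5)*(-5 - 1))*(-9*3 + A(-3)) = (36*(-5 - 1))*(-9*3 + 1) = (36*(-6))*(-27 + 1) = -216*(-26) = 5616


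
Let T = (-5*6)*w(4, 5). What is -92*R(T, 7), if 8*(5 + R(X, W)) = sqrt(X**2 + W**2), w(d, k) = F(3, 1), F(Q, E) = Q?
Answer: 460 - 23*sqrt(8149)/2 ≈ -578.13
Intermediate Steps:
w(d, k) = 3
T = -90 (T = -5*6*3 = -30*3 = -90)
R(X, W) = -5 + sqrt(W**2 + X**2)/8 (R(X, W) = -5 + sqrt(X**2 + W**2)/8 = -5 + sqrt(W**2 + X**2)/8)
-92*R(T, 7) = -92*(-5 + sqrt(7**2 + (-90)**2)/8) = -92*(-5 + sqrt(49 + 8100)/8) = -92*(-5 + sqrt(8149)/8) = 460 - 23*sqrt(8149)/2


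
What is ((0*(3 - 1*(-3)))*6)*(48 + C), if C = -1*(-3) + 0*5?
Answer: 0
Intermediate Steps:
C = 3 (C = 3 + 0 = 3)
((0*(3 - 1*(-3)))*6)*(48 + C) = ((0*(3 - 1*(-3)))*6)*(48 + 3) = ((0*(3 + 3))*6)*51 = ((0*6)*6)*51 = (0*6)*51 = 0*51 = 0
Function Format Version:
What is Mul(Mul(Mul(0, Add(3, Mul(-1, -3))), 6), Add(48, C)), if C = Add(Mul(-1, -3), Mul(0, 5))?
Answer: 0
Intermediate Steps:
C = 3 (C = Add(3, 0) = 3)
Mul(Mul(Mul(0, Add(3, Mul(-1, -3))), 6), Add(48, C)) = Mul(Mul(Mul(0, Add(3, Mul(-1, -3))), 6), Add(48, 3)) = Mul(Mul(Mul(0, Add(3, 3)), 6), 51) = Mul(Mul(Mul(0, 6), 6), 51) = Mul(Mul(0, 6), 51) = Mul(0, 51) = 0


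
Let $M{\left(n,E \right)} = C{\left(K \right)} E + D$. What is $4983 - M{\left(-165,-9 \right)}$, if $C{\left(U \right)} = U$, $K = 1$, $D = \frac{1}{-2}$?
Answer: $\frac{9985}{2} \approx 4992.5$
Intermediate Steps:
$D = - \frac{1}{2} \approx -0.5$
$M{\left(n,E \right)} = - \frac{1}{2} + E$ ($M{\left(n,E \right)} = 1 E - \frac{1}{2} = E - \frac{1}{2} = - \frac{1}{2} + E$)
$4983 - M{\left(-165,-9 \right)} = 4983 - \left(- \frac{1}{2} - 9\right) = 4983 - - \frac{19}{2} = 4983 + \frac{19}{2} = \frac{9985}{2}$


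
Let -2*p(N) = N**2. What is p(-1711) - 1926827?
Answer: -6781175/2 ≈ -3.3906e+6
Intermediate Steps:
p(N) = -N**2/2
p(-1711) - 1926827 = -1/2*(-1711)**2 - 1926827 = -1/2*2927521 - 1926827 = -2927521/2 - 1926827 = -6781175/2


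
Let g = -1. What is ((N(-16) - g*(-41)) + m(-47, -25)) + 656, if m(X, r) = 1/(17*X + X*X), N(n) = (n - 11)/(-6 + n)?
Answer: 4778848/7755 ≈ 616.23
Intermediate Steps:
N(n) = (-11 + n)/(-6 + n)
m(X, r) = 1/(X² + 17*X) (m(X, r) = 1/(17*X + X²) = 1/(X² + 17*X))
((N(-16) - g*(-41)) + m(-47, -25)) + 656 = (((-11 - 16)/(-6 - 16) - (-1)*(-41)) + 1/((-47)*(17 - 47))) + 656 = ((-27/(-22) - 1*41) - 1/47/(-30)) + 656 = ((-1/22*(-27) - 41) - 1/47*(-1/30)) + 656 = ((27/22 - 41) + 1/1410) + 656 = (-875/22 + 1/1410) + 656 = -308432/7755 + 656 = 4778848/7755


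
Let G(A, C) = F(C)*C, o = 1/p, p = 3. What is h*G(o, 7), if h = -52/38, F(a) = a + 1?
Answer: -1456/19 ≈ -76.632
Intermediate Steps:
F(a) = 1 + a
o = ⅓ (o = 1/3 = ⅓ ≈ 0.33333)
G(A, C) = C*(1 + C) (G(A, C) = (1 + C)*C = C*(1 + C))
h = -26/19 (h = -52*1/38 = -26/19 ≈ -1.3684)
h*G(o, 7) = -182*(1 + 7)/19 = -182*8/19 = -26/19*56 = -1456/19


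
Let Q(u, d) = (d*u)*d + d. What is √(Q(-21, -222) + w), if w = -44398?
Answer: 4*I*√67474 ≈ 1039.0*I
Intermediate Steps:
Q(u, d) = d + u*d² (Q(u, d) = u*d² + d = d + u*d²)
√(Q(-21, -222) + w) = √(-222*(1 - 222*(-21)) - 44398) = √(-222*(1 + 4662) - 44398) = √(-222*4663 - 44398) = √(-1035186 - 44398) = √(-1079584) = 4*I*√67474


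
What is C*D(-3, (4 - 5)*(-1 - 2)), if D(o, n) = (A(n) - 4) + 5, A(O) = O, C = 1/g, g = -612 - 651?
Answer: -4/1263 ≈ -0.0031671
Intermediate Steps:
g = -1263
C = -1/1263 (C = 1/(-1263) = -1/1263 ≈ -0.00079177)
D(o, n) = 1 + n (D(o, n) = (n - 4) + 5 = (-4 + n) + 5 = 1 + n)
C*D(-3, (4 - 5)*(-1 - 2)) = -(1 + (4 - 5)*(-1 - 2))/1263 = -(1 - 1*(-3))/1263 = -(1 + 3)/1263 = -1/1263*4 = -4/1263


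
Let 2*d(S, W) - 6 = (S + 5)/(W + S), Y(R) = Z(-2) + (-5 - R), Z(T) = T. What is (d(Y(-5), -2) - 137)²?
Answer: 1155625/64 ≈ 18057.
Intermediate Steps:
Y(R) = -7 - R (Y(R) = -2 + (-5 - R) = -7 - R)
d(S, W) = 3 + (5 + S)/(2*(S + W)) (d(S, W) = 3 + ((S + 5)/(W + S))/2 = 3 + ((5 + S)/(S + W))/2 = 3 + (5 + S)/(2*(S + W)))
(d(Y(-5), -2) - 137)² = ((5 + 6*(-2) + 7*(-7 - 1*(-5)))/(2*((-7 - 1*(-5)) - 2)) - 137)² = ((5 - 12 + 7*(-7 + 5))/(2*((-7 + 5) - 2)) - 137)² = ((5 - 12 + 7*(-2))/(2*(-2 - 2)) - 137)² = ((½)*(5 - 12 - 14)/(-4) - 137)² = ((½)*(-¼)*(-21) - 137)² = (21/8 - 137)² = (-1075/8)² = 1155625/64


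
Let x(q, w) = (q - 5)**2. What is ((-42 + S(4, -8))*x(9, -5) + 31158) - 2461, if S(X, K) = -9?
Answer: 27881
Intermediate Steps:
x(q, w) = (-5 + q)**2
((-42 + S(4, -8))*x(9, -5) + 31158) - 2461 = ((-42 - 9)*(-5 + 9)**2 + 31158) - 2461 = (-51*4**2 + 31158) - 2461 = (-51*16 + 31158) - 2461 = (-816 + 31158) - 2461 = 30342 - 2461 = 27881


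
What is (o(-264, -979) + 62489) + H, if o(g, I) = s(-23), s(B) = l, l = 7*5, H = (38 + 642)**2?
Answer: 524924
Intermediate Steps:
H = 462400 (H = 680**2 = 462400)
l = 35
s(B) = 35
o(g, I) = 35
(o(-264, -979) + 62489) + H = (35 + 62489) + 462400 = 62524 + 462400 = 524924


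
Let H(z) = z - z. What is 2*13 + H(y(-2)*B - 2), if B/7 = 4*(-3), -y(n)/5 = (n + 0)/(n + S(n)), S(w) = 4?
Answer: 26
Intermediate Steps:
y(n) = -5*n/(4 + n) (y(n) = -5*(n + 0)/(n + 4) = -5*n/(4 + n))
B = -84 (B = 7*(4*(-3)) = 7*(-12) = -84)
H(z) = 0
2*13 + H(y(-2)*B - 2) = 2*13 + 0 = 26 + 0 = 26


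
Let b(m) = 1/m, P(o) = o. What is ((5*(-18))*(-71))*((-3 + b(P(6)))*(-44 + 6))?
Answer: 687990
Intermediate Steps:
((5*(-18))*(-71))*((-3 + b(P(6)))*(-44 + 6)) = ((5*(-18))*(-71))*((-3 + 1/6)*(-44 + 6)) = (-90*(-71))*((-3 + ⅙)*(-38)) = 6390*(-17/6*(-38)) = 6390*(323/3) = 687990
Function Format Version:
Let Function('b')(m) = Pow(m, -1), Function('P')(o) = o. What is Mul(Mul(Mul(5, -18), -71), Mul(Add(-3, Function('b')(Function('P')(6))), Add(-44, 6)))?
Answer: 687990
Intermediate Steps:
Mul(Mul(Mul(5, -18), -71), Mul(Add(-3, Function('b')(Function('P')(6))), Add(-44, 6))) = Mul(Mul(Mul(5, -18), -71), Mul(Add(-3, Pow(6, -1)), Add(-44, 6))) = Mul(Mul(-90, -71), Mul(Add(-3, Rational(1, 6)), -38)) = Mul(6390, Mul(Rational(-17, 6), -38)) = Mul(6390, Rational(323, 3)) = 687990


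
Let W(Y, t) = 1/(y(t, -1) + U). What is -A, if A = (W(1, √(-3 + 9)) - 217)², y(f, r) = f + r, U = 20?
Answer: -5931464262/126025 - 154032*√6/126025 ≈ -47069.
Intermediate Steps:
W(Y, t) = 1/(19 + t) (W(Y, t) = 1/((t - 1) + 20) = 1/((-1 + t) + 20) = 1/(19 + t))
A = (-217 + 1/(19 + √6))² (A = (1/(19 + √(-3 + 9)) - 217)² = (1/(19 + √6) - 217)² = (-217 + 1/(19 + √6))² ≈ 47069.)
-A = -(5931464262/126025 + 154032*√6/126025) = -5931464262/126025 - 154032*√6/126025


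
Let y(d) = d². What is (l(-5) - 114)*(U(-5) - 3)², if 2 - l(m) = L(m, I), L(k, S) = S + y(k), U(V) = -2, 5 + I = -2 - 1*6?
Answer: -3100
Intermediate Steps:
I = -13 (I = -5 + (-2 - 1*6) = -5 + (-2 - 6) = -5 - 8 = -13)
L(k, S) = S + k²
l(m) = 15 - m² (l(m) = 2 - (-13 + m²) = 2 + (13 - m²) = 15 - m²)
(l(-5) - 114)*(U(-5) - 3)² = ((15 - 1*(-5)²) - 114)*(-2 - 3)² = ((15 - 1*25) - 114)*(-5)² = ((15 - 25) - 114)*25 = (-10 - 114)*25 = -124*25 = -3100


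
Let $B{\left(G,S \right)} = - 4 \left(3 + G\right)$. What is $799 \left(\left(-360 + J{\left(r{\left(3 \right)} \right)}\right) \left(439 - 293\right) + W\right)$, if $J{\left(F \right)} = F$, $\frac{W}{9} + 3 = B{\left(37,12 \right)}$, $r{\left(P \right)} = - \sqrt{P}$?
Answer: $-43167573 - 116654 \sqrt{3} \approx -4.337 \cdot 10^{7}$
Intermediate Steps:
$B{\left(G,S \right)} = -12 - 4 G$
$W = -1467$ ($W = -27 + 9 \left(-12 - 148\right) = -27 + 9 \left(-160\right) = -27 - 1440 = -1467$)
$799 \left(\left(-360 + J{\left(r{\left(3 \right)} \right)}\right) \left(439 - 293\right) + W\right) = 799 \left(\left(-360 - \sqrt{3}\right) \left(439 - 293\right) - 1467\right) = 799 \left(\left(-360 - \sqrt{3}\right) 146 - 1467\right) = 799 \left(\left(-52560 - 146 \sqrt{3}\right) - 1467\right) = 799 \left(-54027 - 146 \sqrt{3}\right) = -43167573 - 116654 \sqrt{3}$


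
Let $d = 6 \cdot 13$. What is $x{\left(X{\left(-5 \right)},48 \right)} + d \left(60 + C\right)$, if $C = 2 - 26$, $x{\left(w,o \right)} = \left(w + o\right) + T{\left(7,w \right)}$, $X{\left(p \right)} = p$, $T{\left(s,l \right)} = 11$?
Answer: $2862$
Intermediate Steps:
$x{\left(w,o \right)} = 11 + o + w$ ($x{\left(w,o \right)} = \left(w + o\right) + 11 = \left(o + w\right) + 11 = 11 + o + w$)
$C = -24$
$d = 78$
$x{\left(X{\left(-5 \right)},48 \right)} + d \left(60 + C\right) = \left(11 + 48 - 5\right) + 78 \left(60 - 24\right) = 54 + 78 \cdot 36 = 54 + 2808 = 2862$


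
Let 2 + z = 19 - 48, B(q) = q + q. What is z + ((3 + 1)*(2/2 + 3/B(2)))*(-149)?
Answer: -1074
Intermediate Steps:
B(q) = 2*q
z = -31 (z = -2 + (19 - 48) = -2 - 29 = -31)
z + ((3 + 1)*(2/2 + 3/B(2)))*(-149) = -31 + ((3 + 1)*(2/2 + 3/((2*2))))*(-149) = -31 + (4*(2*(½) + 3/4))*(-149) = -31 + (4*(1 + 3*(¼)))*(-149) = -31 + (4*(1 + ¾))*(-149) = -31 + (4*(7/4))*(-149) = -31 + 7*(-149) = -31 - 1043 = -1074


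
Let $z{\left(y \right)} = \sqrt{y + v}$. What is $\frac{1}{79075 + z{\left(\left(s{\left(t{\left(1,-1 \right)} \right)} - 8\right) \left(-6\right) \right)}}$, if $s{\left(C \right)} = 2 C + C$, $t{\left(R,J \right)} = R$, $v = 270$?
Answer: $\frac{3163}{250114213} - \frac{2 \sqrt{3}}{1250571065} \approx 1.2643 \cdot 10^{-5}$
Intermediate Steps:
$s{\left(C \right)} = 3 C$
$z{\left(y \right)} = \sqrt{270 + y}$ ($z{\left(y \right)} = \sqrt{y + 270} = \sqrt{270 + y}$)
$\frac{1}{79075 + z{\left(\left(s{\left(t{\left(1,-1 \right)} \right)} - 8\right) \left(-6\right) \right)}} = \frac{1}{79075 + \sqrt{270 + \left(3 \cdot 1 - 8\right) \left(-6\right)}} = \frac{1}{79075 + \sqrt{270 + \left(3 - 8\right) \left(-6\right)}} = \frac{1}{79075 + \sqrt{270 - -30}} = \frac{1}{79075 + \sqrt{270 + 30}} = \frac{1}{79075 + \sqrt{300}} = \frac{1}{79075 + 10 \sqrt{3}}$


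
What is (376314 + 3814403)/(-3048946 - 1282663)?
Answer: -4190717/4331609 ≈ -0.96747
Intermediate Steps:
(376314 + 3814403)/(-3048946 - 1282663) = 4190717/(-4331609) = 4190717*(-1/4331609) = -4190717/4331609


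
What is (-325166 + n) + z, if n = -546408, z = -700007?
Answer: -1571581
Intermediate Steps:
(-325166 + n) + z = (-325166 - 546408) - 700007 = -871574 - 700007 = -1571581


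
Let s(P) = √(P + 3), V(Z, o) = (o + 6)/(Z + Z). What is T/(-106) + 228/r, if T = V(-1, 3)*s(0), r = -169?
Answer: -228/169 + 9*√3/212 ≈ -1.2756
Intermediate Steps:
V(Z, o) = (6 + o)/(2*Z) (V(Z, o) = (6 + o)/((2*Z)) = (6 + o)*(1/(2*Z)) = (6 + o)/(2*Z))
s(P) = √(3 + P)
T = -9*√3/2 (T = ((½)*(6 + 3)/(-1))*√(3 + 0) = ((½)*(-1)*9)*√3 = -9*√3/2 ≈ -7.7942)
T/(-106) + 228/r = -9*√3/2/(-106) + 228/(-169) = -9*√3/2*(-1/106) + 228*(-1/169) = 9*√3/212 - 228/169 = -228/169 + 9*√3/212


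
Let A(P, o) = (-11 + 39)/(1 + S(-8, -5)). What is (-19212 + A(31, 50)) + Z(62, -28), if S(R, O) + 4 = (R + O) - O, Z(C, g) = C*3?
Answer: -209314/11 ≈ -19029.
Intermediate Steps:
Z(C, g) = 3*C
S(R, O) = -4 + R (S(R, O) = -4 + ((R + O) - O) = -4 + ((O + R) - O) = -4 + R)
A(P, o) = -28/11 (A(P, o) = (-11 + 39)/(1 + (-4 - 8)) = 28/(1 - 12) = 28/(-11) = 28*(-1/11) = -28/11)
(-19212 + A(31, 50)) + Z(62, -28) = (-19212 - 28/11) + 3*62 = -211360/11 + 186 = -209314/11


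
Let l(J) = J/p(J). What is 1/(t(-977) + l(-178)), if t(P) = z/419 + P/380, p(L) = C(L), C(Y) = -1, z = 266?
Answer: 159220/28032877 ≈ 0.0056798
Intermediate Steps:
p(L) = -1
l(J) = -J (l(J) = J/(-1) = J*(-1) = -J)
t(P) = 266/419 + P/380
1/(t(-977) + l(-178)) = 1/((266/419 + (1/380)*(-977)) - 1*(-178)) = 1/((266/419 - 977/380) + 178) = 1/(-308283/159220 + 178) = 1/(28032877/159220) = 159220/28032877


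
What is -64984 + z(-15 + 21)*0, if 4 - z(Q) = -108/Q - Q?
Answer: -64984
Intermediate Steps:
z(Q) = 4 + Q + 108/Q (z(Q) = 4 - (-108/Q - Q) = 4 - (-Q - 108/Q) = 4 + (Q + 108/Q) = 4 + Q + 108/Q)
-64984 + z(-15 + 21)*0 = -64984 + (4 + (-15 + 21) + 108/(-15 + 21))*0 = -64984 + (4 + 6 + 108/6)*0 = -64984 + (4 + 6 + 108*(⅙))*0 = -64984 + (4 + 6 + 18)*0 = -64984 + 28*0 = -64984 + 0 = -64984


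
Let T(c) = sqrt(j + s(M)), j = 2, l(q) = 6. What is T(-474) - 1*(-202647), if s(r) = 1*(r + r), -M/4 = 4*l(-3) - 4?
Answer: 202647 + I*sqrt(158) ≈ 2.0265e+5 + 12.57*I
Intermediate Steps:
M = -80 (M = -4*(4*6 - 4) = -4*(24 - 4) = -4*20 = -80)
s(r) = 2*r (s(r) = 1*(2*r) = 2*r)
T(c) = I*sqrt(158) (T(c) = sqrt(2 + 2*(-80)) = sqrt(2 - 160) = sqrt(-158) = I*sqrt(158))
T(-474) - 1*(-202647) = I*sqrt(158) - 1*(-202647) = I*sqrt(158) + 202647 = 202647 + I*sqrt(158)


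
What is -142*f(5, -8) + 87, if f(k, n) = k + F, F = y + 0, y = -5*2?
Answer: 797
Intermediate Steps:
y = -10
F = -10 (F = -10 + 0 = -10)
f(k, n) = -10 + k (f(k, n) = k - 10 = -10 + k)
-142*f(5, -8) + 87 = -142*(-10 + 5) + 87 = -142*(-5) + 87 = 710 + 87 = 797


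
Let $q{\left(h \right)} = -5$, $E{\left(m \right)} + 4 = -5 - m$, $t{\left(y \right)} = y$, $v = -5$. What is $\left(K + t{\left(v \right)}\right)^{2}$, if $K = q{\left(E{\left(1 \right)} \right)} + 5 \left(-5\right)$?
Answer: $1225$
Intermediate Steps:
$E{\left(m \right)} = -9 - m$ ($E{\left(m \right)} = -4 - \left(5 + m\right) = -9 - m$)
$K = -30$ ($K = -5 + 5 \left(-5\right) = -5 - 25 = -30$)
$\left(K + t{\left(v \right)}\right)^{2} = \left(-30 - 5\right)^{2} = \left(-35\right)^{2} = 1225$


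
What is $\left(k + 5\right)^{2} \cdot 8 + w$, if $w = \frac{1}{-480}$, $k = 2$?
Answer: $\frac{188159}{480} \approx 392.0$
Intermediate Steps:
$w = - \frac{1}{480} \approx -0.0020833$
$\left(k + 5\right)^{2} \cdot 8 + w = \left(2 + 5\right)^{2} \cdot 8 - \frac{1}{480} = 7^{2} \cdot 8 - \frac{1}{480} = 49 \cdot 8 - \frac{1}{480} = 392 - \frac{1}{480} = \frac{188159}{480}$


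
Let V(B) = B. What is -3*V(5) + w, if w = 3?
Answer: -12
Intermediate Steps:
-3*V(5) + w = -3*5 + 3 = -15 + 3 = -12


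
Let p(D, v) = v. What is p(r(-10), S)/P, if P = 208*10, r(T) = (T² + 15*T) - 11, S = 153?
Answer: 153/2080 ≈ 0.073558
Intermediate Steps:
r(T) = -11 + T² + 15*T
P = 2080
p(r(-10), S)/P = 153/2080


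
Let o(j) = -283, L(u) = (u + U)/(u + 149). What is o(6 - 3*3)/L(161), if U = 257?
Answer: -43865/209 ≈ -209.88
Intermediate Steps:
L(u) = (257 + u)/(149 + u) (L(u) = (u + 257)/(u + 149) = (257 + u)/(149 + u))
o(6 - 3*3)/L(161) = -283*(149 + 161)/(257 + 161) = -283/(418/310) = -283/((1/310)*418) = -283/209/155 = -283*155/209 = -43865/209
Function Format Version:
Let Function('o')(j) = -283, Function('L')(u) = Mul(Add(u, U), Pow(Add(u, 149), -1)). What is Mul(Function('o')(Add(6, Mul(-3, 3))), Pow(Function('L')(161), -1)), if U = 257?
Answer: Rational(-43865, 209) ≈ -209.88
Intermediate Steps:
Function('L')(u) = Mul(Pow(Add(149, u), -1), Add(257, u)) (Function('L')(u) = Mul(Add(u, 257), Pow(Add(u, 149), -1)) = Mul(Add(257, u), Pow(Add(149, u), -1)) = Mul(Pow(Add(149, u), -1), Add(257, u)))
Mul(Function('o')(Add(6, Mul(-3, 3))), Pow(Function('L')(161), -1)) = Mul(-283, Pow(Mul(Pow(Add(149, 161), -1), Add(257, 161)), -1)) = Mul(-283, Pow(Mul(Pow(310, -1), 418), -1)) = Mul(-283, Pow(Mul(Rational(1, 310), 418), -1)) = Mul(-283, Pow(Rational(209, 155), -1)) = Mul(-283, Rational(155, 209)) = Rational(-43865, 209)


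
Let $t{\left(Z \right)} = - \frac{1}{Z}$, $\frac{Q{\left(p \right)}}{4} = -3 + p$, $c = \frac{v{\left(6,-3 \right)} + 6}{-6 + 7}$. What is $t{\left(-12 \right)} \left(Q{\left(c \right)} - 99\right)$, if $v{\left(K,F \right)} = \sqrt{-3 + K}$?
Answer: $- \frac{29}{4} + \frac{\sqrt{3}}{3} \approx -6.6727$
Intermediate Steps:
$c = 6 + \sqrt{3}$ ($c = \frac{\sqrt{-3 + 6} + 6}{-6 + 7} = \frac{\sqrt{3} + 6}{1} = \left(6 + \sqrt{3}\right) 1 = 6 + \sqrt{3} \approx 7.732$)
$Q{\left(p \right)} = -12 + 4 p$ ($Q{\left(p \right)} = 4 \left(-3 + p\right) = -12 + 4 p$)
$t{\left(-12 \right)} \left(Q{\left(c \right)} - 99\right) = - \frac{1}{-12} \left(\left(-12 + 4 \left(6 + \sqrt{3}\right)\right) - 99\right) = \left(-1\right) \left(- \frac{1}{12}\right) \left(\left(-12 + \left(24 + 4 \sqrt{3}\right)\right) - 99\right) = \frac{\left(12 + 4 \sqrt{3}\right) - 99}{12} = \frac{-87 + 4 \sqrt{3}}{12} = - \frac{29}{4} + \frac{\sqrt{3}}{3}$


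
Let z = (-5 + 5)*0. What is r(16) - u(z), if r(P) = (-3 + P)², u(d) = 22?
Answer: 147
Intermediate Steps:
z = 0 (z = 0*0 = 0)
r(16) - u(z) = (-3 + 16)² - 1*22 = 13² - 22 = 169 - 22 = 147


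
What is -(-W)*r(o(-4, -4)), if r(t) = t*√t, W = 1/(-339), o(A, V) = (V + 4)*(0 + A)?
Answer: 0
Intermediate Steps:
o(A, V) = A*(4 + V) (o(A, V) = (4 + V)*A = A*(4 + V))
W = -1/339 ≈ -0.0029499
r(t) = t^(3/2)
-(-W)*r(o(-4, -4)) = -(-1*(-1/339))*(-4*(4 - 4))^(3/2) = -(-4*0)^(3/2)/339 = -0^(3/2)/339 = -0/339 = -1*0 = 0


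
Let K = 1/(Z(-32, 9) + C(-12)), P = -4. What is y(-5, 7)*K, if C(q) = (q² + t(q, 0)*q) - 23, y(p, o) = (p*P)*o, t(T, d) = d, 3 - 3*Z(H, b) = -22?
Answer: 105/97 ≈ 1.0825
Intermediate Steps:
Z(H, b) = 25/3 (Z(H, b) = 1 - ⅓*(-22) = 1 + 22/3 = 25/3)
y(p, o) = -4*o*p (y(p, o) = (p*(-4))*o = (-4*p)*o = -4*o*p)
C(q) = -23 + q² (C(q) = (q² + 0*q) - 23 = (q² + 0) - 23 = q² - 23 = -23 + q²)
K = 3/388 (K = 1/(25/3 + (-23 + (-12)²)) = 1/(25/3 + (-23 + 144)) = 1/(25/3 + 121) = 1/(388/3) = 3/388 ≈ 0.0077320)
y(-5, 7)*K = -4*7*(-5)*(3/388) = 140*(3/388) = 105/97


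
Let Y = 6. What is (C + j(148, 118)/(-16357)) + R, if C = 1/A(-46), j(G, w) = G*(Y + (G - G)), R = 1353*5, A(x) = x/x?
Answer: 110670574/16357 ≈ 6765.9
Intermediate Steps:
A(x) = 1
R = 6765
j(G, w) = 6*G (j(G, w) = G*(6 + (G - G)) = G*(6 + 0) = G*6 = 6*G)
C = 1 (C = 1/1 = 1)
(C + j(148, 118)/(-16357)) + R = (1 + (6*148)/(-16357)) + 6765 = (1 + 888*(-1/16357)) + 6765 = (1 - 888/16357) + 6765 = 15469/16357 + 6765 = 110670574/16357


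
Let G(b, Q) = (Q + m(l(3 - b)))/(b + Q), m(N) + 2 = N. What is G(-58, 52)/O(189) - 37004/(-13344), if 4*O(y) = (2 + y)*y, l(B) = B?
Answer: 111234995/40142088 ≈ 2.7710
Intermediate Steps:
m(N) = -2 + N
G(b, Q) = (1 + Q - b)/(Q + b) (G(b, Q) = (Q + (-2 + (3 - b)))/(b + Q) = (Q + (1 - b))/(Q + b) = (1 + Q - b)/(Q + b))
O(y) = y*(2 + y)/4 (O(y) = ((2 + y)*y)/4 = (y*(2 + y))/4 = y*(2 + y)/4)
G(-58, 52)/O(189) - 37004/(-13344) = ((1 + 52 - 1*(-58))/(52 - 58))/(((1/4)*189*(2 + 189))) - 37004/(-13344) = ((1 + 52 + 58)/(-6))/(((1/4)*189*191)) - 37004*(-1/13344) = (-1/6*111)/(36099/4) + 9251/3336 = -37/2*4/36099 + 9251/3336 = -74/36099 + 9251/3336 = 111234995/40142088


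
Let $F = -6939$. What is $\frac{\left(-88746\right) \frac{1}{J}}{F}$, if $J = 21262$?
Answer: $\frac{14791}{24589503} \approx 0.00060152$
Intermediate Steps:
$\frac{\left(-88746\right) \frac{1}{J}}{F} = \frac{\left(-88746\right) \frac{1}{21262}}{-6939} = \left(-88746\right) \frac{1}{21262} \left(- \frac{1}{6939}\right) = \left(- \frac{44373}{10631}\right) \left(- \frac{1}{6939}\right) = \frac{14791}{24589503}$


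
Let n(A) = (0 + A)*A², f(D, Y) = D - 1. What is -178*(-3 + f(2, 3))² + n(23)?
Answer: 11455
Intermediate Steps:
f(D, Y) = -1 + D
n(A) = A³ (n(A) = A*A² = A³)
-178*(-3 + f(2, 3))² + n(23) = -178*(-3 + (-1 + 2))² + 23³ = -178*(-3 + 1)² + 12167 = -178*(-2)² + 12167 = -178*4 + 12167 = -712 + 12167 = 11455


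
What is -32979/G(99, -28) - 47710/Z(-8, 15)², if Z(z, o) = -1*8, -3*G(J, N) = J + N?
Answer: 1472279/2272 ≈ 648.01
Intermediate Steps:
G(J, N) = -J/3 - N/3 (G(J, N) = -(J + N)/3 = -J/3 - N/3)
Z(z, o) = -8
-32979/G(99, -28) - 47710/Z(-8, 15)² = -32979/(-⅓*99 - ⅓*(-28)) - 47710/((-8)²) = -32979/(-33 + 28/3) - 47710/64 = -32979/(-71/3) - 47710*1/64 = -32979*(-3/71) - 23855/32 = 98937/71 - 23855/32 = 1472279/2272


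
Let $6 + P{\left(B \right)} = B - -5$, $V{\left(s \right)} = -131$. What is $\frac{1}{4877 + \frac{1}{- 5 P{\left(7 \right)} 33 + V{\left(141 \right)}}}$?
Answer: $\frac{1121}{5467116} \approx 0.00020504$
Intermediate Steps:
$P{\left(B \right)} = -1 + B$ ($P{\left(B \right)} = -6 + \left(B - -5\right) = -6 + \left(B + 5\right) = -6 + \left(5 + B\right) = -1 + B$)
$\frac{1}{4877 + \frac{1}{- 5 P{\left(7 \right)} 33 + V{\left(141 \right)}}} = \frac{1}{4877 + \frac{1}{- 5 \left(-1 + 7\right) 33 - 131}} = \frac{1}{4877 + \frac{1}{\left(-5\right) 6 \cdot 33 - 131}} = \frac{1}{4877 + \frac{1}{\left(-30\right) 33 - 131}} = \frac{1}{4877 + \frac{1}{-990 - 131}} = \frac{1}{4877 + \frac{1}{-1121}} = \frac{1}{4877 - \frac{1}{1121}} = \frac{1}{\frac{5467116}{1121}} = \frac{1121}{5467116}$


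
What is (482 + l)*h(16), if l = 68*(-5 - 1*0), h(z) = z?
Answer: 2272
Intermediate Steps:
l = -340 (l = 68*(-5 + 0) = 68*(-5) = -340)
(482 + l)*h(16) = (482 - 340)*16 = 142*16 = 2272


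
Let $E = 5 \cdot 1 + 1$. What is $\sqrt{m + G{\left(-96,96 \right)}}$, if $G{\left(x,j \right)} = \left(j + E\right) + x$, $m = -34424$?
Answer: $i \sqrt{34418} \approx 185.52 i$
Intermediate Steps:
$E = 6$ ($E = 5 + 1 = 6$)
$G{\left(x,j \right)} = 6 + j + x$ ($G{\left(x,j \right)} = \left(j + 6\right) + x = \left(6 + j\right) + x = 6 + j + x$)
$\sqrt{m + G{\left(-96,96 \right)}} = \sqrt{-34424 + \left(6 + 96 - 96\right)} = \sqrt{-34424 + 6} = \sqrt{-34418} = i \sqrt{34418}$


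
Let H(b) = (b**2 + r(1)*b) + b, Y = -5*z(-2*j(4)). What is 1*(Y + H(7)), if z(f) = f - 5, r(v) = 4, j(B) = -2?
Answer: 89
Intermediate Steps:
z(f) = -5 + f
Y = 5 (Y = -5*(-5 - 2*(-2)) = -5*(-5 + 4) = -5*(-1) = 5)
H(b) = b**2 + 5*b (H(b) = (b**2 + 4*b) + b = b**2 + 5*b)
1*(Y + H(7)) = 1*(5 + 7*(5 + 7)) = 1*(5 + 7*12) = 1*(5 + 84) = 1*89 = 89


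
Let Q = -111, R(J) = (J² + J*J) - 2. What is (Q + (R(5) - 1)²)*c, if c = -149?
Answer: -312602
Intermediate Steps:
R(J) = -2 + 2*J² (R(J) = (J² + J²) - 2 = 2*J² - 2 = -2 + 2*J²)
(Q + (R(5) - 1)²)*c = (-111 + ((-2 + 2*5²) - 1)²)*(-149) = (-111 + ((-2 + 2*25) - 1)²)*(-149) = (-111 + ((-2 + 50) - 1)²)*(-149) = (-111 + (48 - 1)²)*(-149) = (-111 + 47²)*(-149) = (-111 + 2209)*(-149) = 2098*(-149) = -312602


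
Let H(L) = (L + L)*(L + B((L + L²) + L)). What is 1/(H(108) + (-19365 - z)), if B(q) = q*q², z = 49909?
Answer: 1/362162161106054 ≈ 2.7612e-15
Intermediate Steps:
B(q) = q³
H(L) = 2*L*(L + (L² + 2*L)³) (H(L) = (L + L)*(L + ((L + L²) + L)³) = (2*L)*(L + (L² + 2*L)³) = 2*L*(L + (L² + 2*L)³))
1/(H(108) + (-19365 - z)) = 1/(2*108²*(1 + 108²*(2 + 108)³) + (-19365 - 1*49909)) = 1/(2*11664*(1 + 11664*110³) + (-19365 - 49909)) = 1/(2*11664*(1 + 11664*1331000) - 69274) = 1/(2*11664*(1 + 15524784000) - 69274) = 1/(2*11664*15524784001 - 69274) = 1/(362162161175328 - 69274) = 1/362162161106054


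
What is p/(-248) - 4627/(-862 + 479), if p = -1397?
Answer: 1682547/94984 ≈ 17.714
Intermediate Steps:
p/(-248) - 4627/(-862 + 479) = -1397/(-248) - 4627/(-862 + 479) = -1397*(-1/248) - 4627/(-383) = 1397/248 - 4627*(-1/383) = 1397/248 + 4627/383 = 1682547/94984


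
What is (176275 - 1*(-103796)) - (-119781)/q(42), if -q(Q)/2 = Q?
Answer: 7802061/28 ≈ 2.7865e+5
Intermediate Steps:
q(Q) = -2*Q
(176275 - 1*(-103796)) - (-119781)/q(42) = (176275 - 1*(-103796)) - (-119781)/((-2*42)) = (176275 + 103796) - (-119781)/(-84) = 280071 - (-119781)*(-1)/84 = 280071 - 1*39927/28 = 280071 - 39927/28 = 7802061/28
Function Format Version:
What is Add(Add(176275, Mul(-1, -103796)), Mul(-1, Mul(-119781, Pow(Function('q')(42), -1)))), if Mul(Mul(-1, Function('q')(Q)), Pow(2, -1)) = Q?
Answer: Rational(7802061, 28) ≈ 2.7865e+5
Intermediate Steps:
Function('q')(Q) = Mul(-2, Q)
Add(Add(176275, Mul(-1, -103796)), Mul(-1, Mul(-119781, Pow(Function('q')(42), -1)))) = Add(Add(176275, Mul(-1, -103796)), Mul(-1, Mul(-119781, Pow(Mul(-2, 42), -1)))) = Add(Add(176275, 103796), Mul(-1, Mul(-119781, Pow(-84, -1)))) = Add(280071, Mul(-1, Mul(-119781, Rational(-1, 84)))) = Add(280071, Mul(-1, Rational(39927, 28))) = Add(280071, Rational(-39927, 28)) = Rational(7802061, 28)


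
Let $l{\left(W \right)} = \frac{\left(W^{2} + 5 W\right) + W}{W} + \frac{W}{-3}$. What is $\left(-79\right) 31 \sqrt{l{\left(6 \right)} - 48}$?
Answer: $- 2449 i \sqrt{38} \approx - 15097.0 i$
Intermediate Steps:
$l{\left(W \right)} = - \frac{W}{3} + \frac{W^{2} + 6 W}{W}$ ($l{\left(W \right)} = \frac{W^{2} + 6 W}{W} + W \left(- \frac{1}{3}\right) = \frac{W^{2} + 6 W}{W} - \frac{W}{3} = - \frac{W}{3} + \frac{W^{2} + 6 W}{W}$)
$\left(-79\right) 31 \sqrt{l{\left(6 \right)} - 48} = \left(-79\right) 31 \sqrt{\left(6 + \frac{2}{3} \cdot 6\right) - 48} = - 2449 \sqrt{\left(6 + 4\right) - 48} = - 2449 \sqrt{10 - 48} = - 2449 \sqrt{-38} = - 2449 i \sqrt{38}$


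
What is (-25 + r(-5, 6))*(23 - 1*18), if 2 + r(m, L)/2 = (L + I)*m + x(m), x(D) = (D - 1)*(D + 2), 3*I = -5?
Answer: -545/3 ≈ -181.67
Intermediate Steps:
I = -5/3 (I = (⅓)*(-5) = -5/3 ≈ -1.6667)
x(D) = (-1 + D)*(2 + D)
r(m, L) = -8 + 2*m + 2*m² + 2*m*(-5/3 + L) (r(m, L) = -4 + 2*((L - 5/3)*m + (-2 + m + m²)) = -4 + 2*((-5/3 + L)*m + (-2 + m + m²)) = -4 + 2*(m*(-5/3 + L) + (-2 + m + m²)) = -4 + 2*(-2 + m + m² + m*(-5/3 + L)) = -4 + (-4 + 2*m + 2*m² + 2*m*(-5/3 + L)) = -8 + 2*m + 2*m² + 2*m*(-5/3 + L))
(-25 + r(-5, 6))*(23 - 1*18) = (-25 + (-8 + 2*(-5)² - 4/3*(-5) + 2*6*(-5)))*(23 - 1*18) = (-25 + (-8 + 2*25 + 20/3 - 60))*(23 - 18) = (-25 + (-8 + 50 + 20/3 - 60))*5 = (-25 - 34/3)*5 = -109/3*5 = -545/3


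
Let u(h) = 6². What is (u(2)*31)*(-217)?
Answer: -242172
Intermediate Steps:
u(h) = 36
(u(2)*31)*(-217) = (36*31)*(-217) = 1116*(-217) = -242172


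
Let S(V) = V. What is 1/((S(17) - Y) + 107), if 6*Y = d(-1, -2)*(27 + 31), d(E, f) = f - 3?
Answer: 3/517 ≈ 0.0058027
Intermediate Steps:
d(E, f) = -3 + f
Y = -145/3 (Y = ((-3 - 2)*(27 + 31))/6 = (-5*58)/6 = (1/6)*(-290) = -145/3 ≈ -48.333)
1/((S(17) - Y) + 107) = 1/((17 - 1*(-145/3)) + 107) = 1/((17 + 145/3) + 107) = 1/(196/3 + 107) = 1/(517/3) = 3/517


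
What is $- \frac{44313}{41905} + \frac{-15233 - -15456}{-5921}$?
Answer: $- \frac{271722088}{248119505} \approx -1.0951$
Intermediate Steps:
$- \frac{44313}{41905} + \frac{-15233 - -15456}{-5921} = \left(-44313\right) \frac{1}{41905} + \left(-15233 + 15456\right) \left(- \frac{1}{5921}\right) = - \frac{44313}{41905} + 223 \left(- \frac{1}{5921}\right) = - \frac{44313}{41905} - \frac{223}{5921} = - \frac{271722088}{248119505}$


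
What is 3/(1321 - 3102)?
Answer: -3/1781 ≈ -0.0016844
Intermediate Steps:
3/(1321 - 3102) = 3/(-1781) = 3*(-1/1781) = -3/1781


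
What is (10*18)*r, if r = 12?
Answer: 2160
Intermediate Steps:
(10*18)*r = (10*18)*12 = 180*12 = 2160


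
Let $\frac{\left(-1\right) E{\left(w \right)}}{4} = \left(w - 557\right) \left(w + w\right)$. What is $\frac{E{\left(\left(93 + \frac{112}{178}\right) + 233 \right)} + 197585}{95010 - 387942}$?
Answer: $- \frac{6333248465}{2320314372} \approx -2.7295$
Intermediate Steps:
$E{\left(w \right)} = - 8 w \left(-557 + w\right)$ ($E{\left(w \right)} = - 4 \left(w - 557\right) \left(w + w\right) = - 4 \left(-557 + w\right) 2 w = - 4 \cdot 2 w \left(-557 + w\right) = - 8 w \left(-557 + w\right)$)
$\frac{E{\left(\left(93 + \frac{112}{178}\right) + 233 \right)} + 197585}{95010 - 387942} = \frac{8 \left(\left(93 + \frac{112}{178}\right) + 233\right) \left(557 - \left(\left(93 + \frac{112}{178}\right) + 233\right)\right) + 197585}{95010 - 387942} = \frac{8 \left(\left(93 + 112 \cdot \frac{1}{178}\right) + 233\right) \left(557 - \left(\left(93 + 112 \cdot \frac{1}{178}\right) + 233\right)\right) + 197585}{-292932} = \left(8 \left(\left(93 + \frac{56}{89}\right) + 233\right) \left(557 - \left(\left(93 + \frac{56}{89}\right) + 233\right)\right) + 197585\right) \left(- \frac{1}{292932}\right) = \left(8 \left(\frac{8333}{89} + 233\right) \left(557 - \left(\frac{8333}{89} + 233\right)\right) + 197585\right) \left(- \frac{1}{292932}\right) = \left(8 \cdot \frac{29070}{89} \left(557 - \frac{29070}{89}\right) + 197585\right) \left(- \frac{1}{292932}\right) = \left(8 \cdot \frac{29070}{89} \cdot \frac{20503}{89} + 197585\right) \left(- \frac{1}{292932}\right) = \left(\frac{4768177680}{7921} + 197585\right) \left(- \frac{1}{292932}\right) = \frac{6333248465}{7921} \left(- \frac{1}{292932}\right) = - \frac{6333248465}{2320314372}$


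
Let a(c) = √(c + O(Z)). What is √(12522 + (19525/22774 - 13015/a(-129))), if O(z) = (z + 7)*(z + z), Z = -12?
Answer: √(58455391716198 + 20250887442420*I)/68322 ≈ 113.53 + 19.107*I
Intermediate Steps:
O(z) = 2*z*(7 + z) (O(z) = (7 + z)*(2*z) = 2*z*(7 + z))
a(c) = √(120 + c) (a(c) = √(c + 2*(-12)*(7 - 12)) = √(c + 2*(-12)*(-5)) = √(c + 120) = √(120 + c))
√(12522 + (19525/22774 - 13015/a(-129))) = √(12522 + (19525/22774 - 13015/√(120 - 129))) = √(12522 + (19525*(1/22774) - 13015*(-I/3))) = √(12522 + (19525/22774 - 13015*(-I/3))) = √(12522 + (19525/22774 - (-13015)*I/3)) = √(12522 + (19525/22774 + 13015*I/3)) = √(285195553/22774 + 13015*I/3)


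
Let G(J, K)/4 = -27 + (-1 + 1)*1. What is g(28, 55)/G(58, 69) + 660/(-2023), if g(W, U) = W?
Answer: -31981/54621 ≈ -0.58551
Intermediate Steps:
G(J, K) = -108 (G(J, K) = 4*(-27 + (-1 + 1)*1) = 4*(-27 + 0*1) = 4*(-27 + 0) = 4*(-27) = -108)
g(28, 55)/G(58, 69) + 660/(-2023) = 28/(-108) + 660/(-2023) = 28*(-1/108) + 660*(-1/2023) = -7/27 - 660/2023 = -31981/54621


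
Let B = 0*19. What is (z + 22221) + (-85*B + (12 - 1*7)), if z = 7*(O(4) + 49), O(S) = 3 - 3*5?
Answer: 22485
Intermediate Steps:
B = 0
O(S) = -12 (O(S) = 3 - 15 = -12)
z = 259 (z = 7*(-12 + 49) = 7*37 = 259)
(z + 22221) + (-85*B + (12 - 1*7)) = (259 + 22221) + (-85*0 + (12 - 1*7)) = 22480 + (0 + (12 - 7)) = 22480 + (0 + 5) = 22480 + 5 = 22485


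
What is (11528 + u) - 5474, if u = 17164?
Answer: 23218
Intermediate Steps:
(11528 + u) - 5474 = (11528 + 17164) - 5474 = 28692 - 5474 = 23218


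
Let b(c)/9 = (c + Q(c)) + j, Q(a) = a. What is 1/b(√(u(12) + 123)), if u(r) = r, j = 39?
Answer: 13/2943 - 2*√15/2943 ≈ 0.0017853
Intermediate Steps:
b(c) = 351 + 18*c (b(c) = 9*((c + c) + 39) = 9*(2*c + 39) = 9*(39 + 2*c) = 351 + 18*c)
1/b(√(u(12) + 123)) = 1/(351 + 18*√(12 + 123)) = 1/(351 + 18*√135) = 1/(351 + 18*(3*√15)) = 1/(351 + 54*√15)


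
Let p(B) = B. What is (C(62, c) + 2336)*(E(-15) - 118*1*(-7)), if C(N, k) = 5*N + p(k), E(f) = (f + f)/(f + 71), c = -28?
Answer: 4322131/2 ≈ 2.1611e+6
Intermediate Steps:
E(f) = 2*f/(71 + f) (E(f) = (2*f)/(71 + f) = 2*f/(71 + f))
C(N, k) = k + 5*N (C(N, k) = 5*N + k = k + 5*N)
(C(62, c) + 2336)*(E(-15) - 118*1*(-7)) = ((-28 + 5*62) + 2336)*(2*(-15)/(71 - 15) - 118*1*(-7)) = ((-28 + 310) + 2336)*(2*(-15)/56 - 118*(-7)) = (282 + 2336)*(2*(-15)*(1/56) + 826) = 2618*(-15/28 + 826) = 2618*(23113/28) = 4322131/2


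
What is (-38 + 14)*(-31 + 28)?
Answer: 72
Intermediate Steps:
(-38 + 14)*(-31 + 28) = -24*(-3) = 72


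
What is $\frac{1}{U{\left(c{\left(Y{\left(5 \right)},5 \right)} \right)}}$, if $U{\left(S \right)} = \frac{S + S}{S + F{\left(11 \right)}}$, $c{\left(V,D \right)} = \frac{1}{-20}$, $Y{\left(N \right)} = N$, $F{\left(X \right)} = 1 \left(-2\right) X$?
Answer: $\frac{441}{2} \approx 220.5$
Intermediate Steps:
$F{\left(X \right)} = - 2 X$
$c{\left(V,D \right)} = - \frac{1}{20}$
$U{\left(S \right)} = \frac{2 S}{-22 + S}$ ($U{\left(S \right)} = \frac{S + S}{S - 22} = \frac{2 S}{S - 22} = \frac{2 S}{-22 + S}$)
$\frac{1}{U{\left(c{\left(Y{\left(5 \right)},5 \right)} \right)}} = \frac{1}{2 \left(- \frac{1}{20}\right) \frac{1}{-22 - \frac{1}{20}}} = \frac{1}{2 \left(- \frac{1}{20}\right) \frac{1}{- \frac{441}{20}}} = \frac{1}{2 \left(- \frac{1}{20}\right) \left(- \frac{20}{441}\right)} = \frac{1}{\frac{2}{441}} = \frac{441}{2}$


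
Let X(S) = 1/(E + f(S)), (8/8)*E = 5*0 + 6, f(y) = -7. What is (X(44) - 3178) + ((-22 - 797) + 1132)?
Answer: -2866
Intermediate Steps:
E = 6 (E = 5*0 + 6 = 0 + 6 = 6)
X(S) = -1 (X(S) = 1/(6 - 7) = 1/(-1) = -1)
(X(44) - 3178) + ((-22 - 797) + 1132) = (-1 - 3178) + ((-22 - 797) + 1132) = -3179 + (-819 + 1132) = -3179 + 313 = -2866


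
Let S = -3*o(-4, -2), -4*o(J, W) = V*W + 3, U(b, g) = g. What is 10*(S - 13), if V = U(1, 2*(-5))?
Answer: 85/2 ≈ 42.500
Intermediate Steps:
V = -10 (V = 2*(-5) = -10)
o(J, W) = -¾ + 5*W/2 (o(J, W) = -(-10*W + 3)/4 = -(3 - 10*W)/4 = -¾ + 5*W/2)
S = 69/4 (S = -3*(-¾ + (5/2)*(-2)) = -3*(-¾ - 5) = -3*(-23/4) = 69/4 ≈ 17.250)
10*(S - 13) = 10*(69/4 - 13) = 10*(17/4) = 85/2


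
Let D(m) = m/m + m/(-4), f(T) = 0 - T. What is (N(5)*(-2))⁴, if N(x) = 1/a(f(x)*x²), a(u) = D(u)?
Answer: 4096/276922881 ≈ 1.4791e-5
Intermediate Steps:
f(T) = -T
D(m) = 1 - m/4 (D(m) = 1 + m*(-¼) = 1 - m/4)
a(u) = 1 - u/4
N(x) = 1/(1 + x³/4) (N(x) = 1/(1 - (-x)*x²/4) = 1/(1 - (-1)*x³/4) = 1/(1 + x³/4))
(N(5)*(-2))⁴ = ((4/(4 + 5³))*(-2))⁴ = ((4/(4 + 125))*(-2))⁴ = ((4/129)*(-2))⁴ = (-8/129)⁴ = 4096/276922881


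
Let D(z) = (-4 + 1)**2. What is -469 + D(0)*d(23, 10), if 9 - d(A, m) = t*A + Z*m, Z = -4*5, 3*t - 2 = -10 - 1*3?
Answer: 2171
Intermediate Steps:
t = -11/3 (t = 2/3 + (-10 - 1*3)/3 = 2/3 + (-10 - 3)/3 = 2/3 + (1/3)*(-13) = 2/3 - 13/3 = -11/3 ≈ -3.6667)
Z = -20
d(A, m) = 9 + 20*m + 11*A/3 (d(A, m) = 9 - (-11*A/3 - 20*m) = 9 - (-20*m - 11*A/3) = 9 + (20*m + 11*A/3) = 9 + 20*m + 11*A/3)
D(z) = 9 (D(z) = (-3)**2 = 9)
-469 + D(0)*d(23, 10) = -469 + 9*(9 + 20*10 + (11/3)*23) = -469 + 9*(9 + 200 + 253/3) = -469 + 9*(880/3) = -469 + 2640 = 2171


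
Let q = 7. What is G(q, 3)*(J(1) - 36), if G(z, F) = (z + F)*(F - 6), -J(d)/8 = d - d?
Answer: 1080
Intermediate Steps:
J(d) = 0 (J(d) = -8*(d - d) = -8*0 = 0)
G(z, F) = (-6 + F)*(F + z) (G(z, F) = (F + z)*(-6 + F) = (-6 + F)*(F + z))
G(q, 3)*(J(1) - 36) = (3**2 - 6*3 - 6*7 + 3*7)*(0 - 36) = (9 - 18 - 42 + 21)*(-36) = -30*(-36) = 1080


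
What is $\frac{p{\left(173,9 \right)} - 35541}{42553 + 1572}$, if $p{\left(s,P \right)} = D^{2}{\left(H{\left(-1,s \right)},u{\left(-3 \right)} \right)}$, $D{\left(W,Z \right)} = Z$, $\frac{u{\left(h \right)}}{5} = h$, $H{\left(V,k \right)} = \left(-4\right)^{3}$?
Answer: $- \frac{35316}{44125} \approx -0.80036$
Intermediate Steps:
$H{\left(V,k \right)} = -64$
$u{\left(h \right)} = 5 h$
$p{\left(s,P \right)} = 225$ ($p{\left(s,P \right)} = \left(5 \left(-3\right)\right)^{2} = \left(-15\right)^{2} = 225$)
$\frac{p{\left(173,9 \right)} - 35541}{42553 + 1572} = \frac{225 - 35541}{42553 + 1572} = - \frac{35316}{44125}$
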